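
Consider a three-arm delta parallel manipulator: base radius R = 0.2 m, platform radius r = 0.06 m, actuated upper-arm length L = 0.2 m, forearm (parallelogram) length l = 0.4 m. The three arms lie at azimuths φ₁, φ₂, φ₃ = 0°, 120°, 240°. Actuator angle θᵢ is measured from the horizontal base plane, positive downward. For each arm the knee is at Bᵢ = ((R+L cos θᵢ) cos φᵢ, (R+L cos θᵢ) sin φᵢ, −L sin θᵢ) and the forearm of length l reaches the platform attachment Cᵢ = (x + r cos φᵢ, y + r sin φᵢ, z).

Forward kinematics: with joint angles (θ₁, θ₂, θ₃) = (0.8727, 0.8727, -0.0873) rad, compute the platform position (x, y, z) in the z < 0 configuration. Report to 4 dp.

arm 1 at φ=0.0°: ρ1 = 0.2686;  O1 = (0.2686, 0.0000, -0.1532)
φ2=120.0°: virtual centre (-0.1343, 0.2326, -0.1532), radius l
φ3=240.0°: virtual centre (-0.1696, -0.2938, 0.0174), radius l
|O₂|²−|O₁|² = 0.0000;  |O₃|²−|O₁|² = 0.0198
[-0.8057 0.4651 0.0000]·P = 0.0000;  [-0.8763 -0.5876 0.3413]·P = 0.0198
Cramer: x(z) = -0.0104+0.1802z;  y(z) = -0.0181+0.3121z
into |P−O₁|² = l²: 1.1299z² + 0.1946z + -0.0584 = 0;  Δ = 0.3016;  z = -0.3291 or 0.1569 → z<0 root = -0.3291
x = -0.0698, y = -0.1208

(-0.0698, -0.1208, -0.3291)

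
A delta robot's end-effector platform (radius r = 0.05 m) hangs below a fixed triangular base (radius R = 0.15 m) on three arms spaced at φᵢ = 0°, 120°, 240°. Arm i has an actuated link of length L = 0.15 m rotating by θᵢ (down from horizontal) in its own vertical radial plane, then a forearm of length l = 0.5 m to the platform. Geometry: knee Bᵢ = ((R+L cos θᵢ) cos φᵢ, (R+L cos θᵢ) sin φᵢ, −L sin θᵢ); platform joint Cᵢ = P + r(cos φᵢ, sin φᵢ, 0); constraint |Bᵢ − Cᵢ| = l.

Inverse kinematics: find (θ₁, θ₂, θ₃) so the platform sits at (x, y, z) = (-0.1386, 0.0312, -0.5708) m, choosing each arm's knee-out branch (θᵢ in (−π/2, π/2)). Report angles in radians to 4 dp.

φ1=0.0° → target in arm frame (-0.1386, 0.0312)
  A=0.2386, B=-0.5708, C=(l²−L²−A²−y'²−z²)/(2L)=-0.5207
  √(A²+B²)=0.6187;  θ1 = -1.1749+2.5712 ≈ 1.3963
φ2=120.0° → target in arm frame (0.0963, 0.1044)
  A cos θ + B sin θ = C:  0.0037·cos θ + -0.5708·sin θ = -0.3641
  √(A²+B²)=0.5708;  θ2 = -1.5643+2.2625 ≈ 0.6982
arm 3 (φ=240.0°): x'=0.0423, y'=-0.1356
  A=0.0577, B=-0.5708, C=(l²−L²−A²−y'²−z²)/(2L)=-0.4001
  θ3 = atan2(B,A) + arccos(C/0.5737) = 0.8726

θ₁ = 1.3963, θ₂ = 0.6982, θ₃ = 0.8726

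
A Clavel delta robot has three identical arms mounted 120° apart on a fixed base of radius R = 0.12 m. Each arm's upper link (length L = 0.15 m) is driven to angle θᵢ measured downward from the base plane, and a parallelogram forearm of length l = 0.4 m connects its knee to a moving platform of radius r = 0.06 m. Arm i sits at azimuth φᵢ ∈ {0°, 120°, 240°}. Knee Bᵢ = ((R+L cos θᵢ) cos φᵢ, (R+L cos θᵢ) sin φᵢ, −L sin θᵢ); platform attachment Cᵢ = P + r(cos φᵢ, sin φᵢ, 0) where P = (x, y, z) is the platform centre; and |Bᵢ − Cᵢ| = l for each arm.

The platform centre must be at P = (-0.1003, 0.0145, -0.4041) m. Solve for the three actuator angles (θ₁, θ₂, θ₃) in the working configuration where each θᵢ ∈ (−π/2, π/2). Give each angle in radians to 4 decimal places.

θ₁ = 0.7853, θ₂ = 0.2616, θ₃ = 0.3491

arm 1 (φ=0.0°): x'=-0.1003, y'=0.0145
  e−x'=0.1603;  (l²−L²−(e−x')²−y'²−z²)/2L = -0.1723
  γ=atan2(-0.4041,0.1603)=-1.1932;  ψ=arccos(-0.3964)=1.9784;  θ1=γ+ψ≈0.7853
φ2=120.0° → target in arm frame (0.0627, 0.0796)
  e−x'=-0.0027;  (l²−L²−(e−x')²−y'²−z²)/2L = -0.1071
  γ=atan2(-0.4041,-0.0027)=-1.5775;  ψ=arccos(-0.2651)=1.8391;  θ2=γ+ψ≈0.2616
φ3=240.0° → target in arm frame (0.0376, -0.0941)
  A cos θ + B sin θ = C:  0.0224·cos θ + -0.4041·sin θ = -0.1172
  θ3 = atan2(B,A) + arccos(C/0.4047) = 0.3491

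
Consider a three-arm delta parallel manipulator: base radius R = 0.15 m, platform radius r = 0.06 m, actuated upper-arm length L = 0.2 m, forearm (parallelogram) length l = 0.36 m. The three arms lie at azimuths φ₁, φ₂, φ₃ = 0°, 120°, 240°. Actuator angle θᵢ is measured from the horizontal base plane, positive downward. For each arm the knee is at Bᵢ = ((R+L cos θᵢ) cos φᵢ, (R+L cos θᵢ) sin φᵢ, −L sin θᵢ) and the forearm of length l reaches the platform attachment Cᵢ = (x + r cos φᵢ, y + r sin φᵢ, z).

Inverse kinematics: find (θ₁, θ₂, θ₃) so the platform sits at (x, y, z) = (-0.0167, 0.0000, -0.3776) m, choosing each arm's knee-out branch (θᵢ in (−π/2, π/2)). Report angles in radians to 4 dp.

φ1=0.0° → target in arm frame (-0.0167, 0.0000)
  A cos θ + B sin θ = C:  0.1067·cos θ + -0.3776·sin θ = -0.1609
  θ1 = atan2(B,A) + arccos(C/0.3924) = 0.6980
rotate P by −φ2: (0.0083, 0.0145, -0.3776)
  e−x'=0.0817;  (l²−L²−(e−x')²−y'²−z²)/2L = -0.1496
  γ=atan2(-0.3776,0.0817)=-1.3578;  ψ=arccos(-0.3874)=1.9686;  θ2=γ+ψ≈0.6107
φ3=240.0° → target in arm frame (0.0084, -0.0145)
  A cos θ + B sin θ = C:  0.0816·cos θ + -0.3776·sin θ = -0.1496
  θ3 = atan2(B,A) + arccos(C/0.3863) = 0.6107

θ₁ = 0.6980, θ₂ = 0.6107, θ₃ = 0.6107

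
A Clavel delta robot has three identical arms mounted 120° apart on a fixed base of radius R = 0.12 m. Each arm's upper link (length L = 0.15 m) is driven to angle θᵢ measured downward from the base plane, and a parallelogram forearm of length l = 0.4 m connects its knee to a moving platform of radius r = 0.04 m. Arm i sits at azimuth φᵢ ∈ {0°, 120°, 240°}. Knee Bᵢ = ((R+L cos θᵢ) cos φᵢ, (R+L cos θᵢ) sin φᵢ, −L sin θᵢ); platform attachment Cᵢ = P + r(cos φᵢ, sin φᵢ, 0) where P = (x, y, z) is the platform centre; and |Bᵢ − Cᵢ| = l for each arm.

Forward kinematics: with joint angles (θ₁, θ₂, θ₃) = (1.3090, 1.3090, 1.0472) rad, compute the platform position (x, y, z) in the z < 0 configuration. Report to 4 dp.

arm 1 at φ=0.0°: ρ1 = 0.1188;  centre 1 = (0.1188, 0.0000, -0.1449)
φ2=120.0°: virtual centre (-0.0594, 0.1029, -0.1449), radius l
arm 3 at φ=240.0°: ρ3 = 0.1550;  centre 3 = (-0.0775, -0.1342, -0.1299)
subtract pairs → two planes through P
plane₁₂: -0.3565x+0.2058y+0.0000z = 0.0000
Cramer: x(z) = -0.0067+0.0349z;  y(z) = -0.0117+0.0605z
quadratic in z: (1.0049)z²+(0.2796)z+(-0.1231)=0, √Δ=0.7570 → z ∈ {-0.5158, 0.2375}; z = -0.5158 (taking z<0)
x = -0.0248, y = -0.0429

(-0.0248, -0.0429, -0.5158)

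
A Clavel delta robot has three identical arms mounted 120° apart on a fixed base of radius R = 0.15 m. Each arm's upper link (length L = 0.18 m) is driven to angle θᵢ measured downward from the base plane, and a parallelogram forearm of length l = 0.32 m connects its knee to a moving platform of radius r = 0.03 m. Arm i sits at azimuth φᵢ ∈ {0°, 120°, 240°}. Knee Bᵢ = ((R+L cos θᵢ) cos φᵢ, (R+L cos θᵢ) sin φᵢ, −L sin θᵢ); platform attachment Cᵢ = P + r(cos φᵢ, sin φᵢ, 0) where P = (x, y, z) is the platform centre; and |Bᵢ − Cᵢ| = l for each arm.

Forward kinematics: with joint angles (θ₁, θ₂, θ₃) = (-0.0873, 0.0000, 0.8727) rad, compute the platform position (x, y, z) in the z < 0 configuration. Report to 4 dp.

(0.0458, 0.0694, -0.1668)

φ1=0.0°: virtual centre (0.2993, 0.0000, 0.0157), radius l
φ2=120.0°: virtual centre (-0.1500, 0.2598, 0.0000), radius l
arm 3 at φ=240.0°: e+L cos θ3 = 0.2357;  S3 = (-0.1178, -0.2041, -0.1379)
|S₂|²−|S₁|² = 0.0002;  |S₃|²−|S₁|² = -0.0153
plane₁₂: -0.8986x+0.5196y+-0.0314z = 0.0002
Cramer: x(z) = 0.0098-0.2154z;  y(z) = 0.0173-0.3122z
into |P−S₁|² = l²: 1.1439z² + 0.0825z + -0.0181 = 0;  Δ = 0.0894;  z = -0.1668 or 0.0946 → z<0 root = -0.1668
x = 0.0458, y = 0.0694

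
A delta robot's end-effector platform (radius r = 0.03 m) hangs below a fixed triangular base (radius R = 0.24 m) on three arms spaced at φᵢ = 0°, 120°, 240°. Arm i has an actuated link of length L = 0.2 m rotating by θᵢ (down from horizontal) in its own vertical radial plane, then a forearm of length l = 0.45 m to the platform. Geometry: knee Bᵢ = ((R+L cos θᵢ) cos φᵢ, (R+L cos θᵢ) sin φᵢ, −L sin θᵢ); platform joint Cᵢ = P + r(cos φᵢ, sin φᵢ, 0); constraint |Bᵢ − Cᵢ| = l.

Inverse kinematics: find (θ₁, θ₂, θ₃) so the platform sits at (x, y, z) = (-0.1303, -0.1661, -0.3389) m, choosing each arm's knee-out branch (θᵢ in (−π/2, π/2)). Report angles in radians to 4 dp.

rotate P by −φ1: (-0.1303, -0.1661, -0.3389)
  A=0.3403, B=-0.3389, C=(l²−L²−A²−y'²−z²)/(2L)=-0.2394
  θ1 = atan2(B,A) + arccos(C/0.4803) = 1.3092
rotate P by −φ2: (-0.0787, 0.1959, -0.3389)
  e−x'=0.2887;  (l²−L²−(e−x')²−y'²−z²)/2L = -0.1852
  √(A²+B²)=0.4452;  θ2 = -0.8652+1.9998 ≈ 1.1346
arm 3 (φ=240.0°): x'=0.2090, y'=-0.0298
  A cos θ + B sin θ = C:  0.0010·cos θ + -0.3389·sin θ = 0.1169
  γ=atan2(-0.3389,0.0010)=-1.5678;  ψ=arccos(0.3449)=1.2186;  θ3=γ+ψ≈-0.3492

θ₁ = 1.3092, θ₂ = 1.1346, θ₃ = -0.3492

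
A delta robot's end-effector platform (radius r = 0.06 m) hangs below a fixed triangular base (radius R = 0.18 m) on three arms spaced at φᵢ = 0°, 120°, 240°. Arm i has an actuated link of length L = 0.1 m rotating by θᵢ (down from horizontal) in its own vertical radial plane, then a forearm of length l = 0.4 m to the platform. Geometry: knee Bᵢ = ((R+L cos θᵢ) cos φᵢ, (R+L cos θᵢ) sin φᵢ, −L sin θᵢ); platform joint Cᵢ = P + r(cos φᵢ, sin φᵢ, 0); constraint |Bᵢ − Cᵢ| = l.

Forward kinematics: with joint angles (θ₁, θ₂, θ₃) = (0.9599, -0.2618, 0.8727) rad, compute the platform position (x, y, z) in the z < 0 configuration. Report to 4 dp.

centre 1 = (0.1774·cos0.0°, 0.1774·sin0.0°, -0.0819) = (0.1774, 0.0000, -0.0819)
centre 2 = (0.2166·cos120.0°, 0.2166·sin120.0°, 0.0259) = (-0.1083, 0.1876, 0.0259)
arm 3 at φ=240.0°: e+L cos θ3 = 0.1843;  centre 3 = (-0.0921, -0.1596, -0.0766)
subtract pairs → two planes through P
linear system: -0.5713x+0.3751y = 0.0094−0.2156z; -0.5390x+-0.3192y = 0.0017−0.0106z
det = 0.3846;  x = -0.0094+0.1893z,  y = 0.0107+-0.2864z
quadratic in z: (1.1179)z²+(0.0870)z+(-0.1183)=0, √Δ=0.7324 → z ∈ {-0.3665, 0.2887}; z = -0.3665 (taking z<0)
x = -0.0788, y = 0.1157

(-0.0788, 0.1157, -0.3665)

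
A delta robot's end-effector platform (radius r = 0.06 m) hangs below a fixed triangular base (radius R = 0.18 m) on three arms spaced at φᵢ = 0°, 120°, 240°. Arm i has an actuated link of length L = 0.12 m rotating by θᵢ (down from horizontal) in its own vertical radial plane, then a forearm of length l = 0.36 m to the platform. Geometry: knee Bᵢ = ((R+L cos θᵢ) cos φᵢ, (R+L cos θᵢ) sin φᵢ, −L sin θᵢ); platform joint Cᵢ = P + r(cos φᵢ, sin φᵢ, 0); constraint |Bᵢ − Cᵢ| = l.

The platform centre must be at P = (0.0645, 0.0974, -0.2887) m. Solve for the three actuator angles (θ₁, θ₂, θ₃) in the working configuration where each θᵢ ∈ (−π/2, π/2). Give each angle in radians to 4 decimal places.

rotate P by −φ1: (0.0645, 0.0974, -0.2887)
  A cos θ + B sin θ = C:  0.0555·cos θ + -0.2887·sin θ = 0.0804
  γ=atan2(-0.2887,0.0555)=-1.3809;  ψ=arccos(0.2733)=1.2939;  θ1=γ+ψ≈-0.0869
φ2=120.0° → target in arm frame (0.0521, -0.1046)
  e−x'=0.0679;  (l²−L²−(e−x')²−y'²−z²)/2L = 0.0680
  γ=atan2(-0.2887,0.0679)=-1.3398;  ψ=arccos(0.2291)=1.3396;  θ2=γ+ψ≈-0.0002
φ3=240.0° → target in arm frame (-0.1166, 0.0072)
  A cos θ + B sin θ = C:  0.2366·cos θ + -0.2887·sin θ = -0.1007
  θ3 = atan2(B,A) + arccos(C/0.3733) = 0.9598

θ₁ = -0.0869, θ₂ = -0.0002, θ₃ = 0.9598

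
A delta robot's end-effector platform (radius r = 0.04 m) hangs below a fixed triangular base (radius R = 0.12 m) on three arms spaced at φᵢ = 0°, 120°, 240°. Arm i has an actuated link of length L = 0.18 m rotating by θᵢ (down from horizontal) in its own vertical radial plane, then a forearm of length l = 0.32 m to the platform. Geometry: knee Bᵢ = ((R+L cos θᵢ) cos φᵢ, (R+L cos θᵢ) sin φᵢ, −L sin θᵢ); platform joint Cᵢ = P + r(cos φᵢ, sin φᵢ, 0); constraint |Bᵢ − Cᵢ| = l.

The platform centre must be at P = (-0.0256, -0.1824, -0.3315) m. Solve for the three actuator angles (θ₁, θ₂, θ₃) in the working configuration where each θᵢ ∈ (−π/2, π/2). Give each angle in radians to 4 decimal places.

θ₁ = 1.0469, θ₂ = 1.3962, θ₃ = 0.1745

φ1=0.0° → target in arm frame (-0.0256, -0.1824)
  A=0.1056, B=-0.3315, C=(l²−L²−A²−y'²−z²)/(2L)=-0.2342
  γ=atan2(-0.3315,0.1056)=-1.2624;  ψ=arccos(-0.6732)=2.3093;  θ1=γ+ψ≈1.0469
arm 2 (φ=120.0°): x'=-0.1452, y'=0.1134
  A cos θ + B sin θ = C:  0.2252·cos θ + -0.3315·sin θ = -0.2873
  θ2 = atan2(B,A) + arccos(C/0.4007) = 1.3962
arm 3 (φ=240.0°): x'=0.1708, y'=0.0690
  e−x'=-0.0908;  (l²−L²−(e−x')²−y'²−z²)/2L = -0.1469
  γ=atan2(-0.3315,-0.0908)=-1.8380;  ψ=arccos(-0.4275)=2.0125;  θ3=γ+ψ≈0.1745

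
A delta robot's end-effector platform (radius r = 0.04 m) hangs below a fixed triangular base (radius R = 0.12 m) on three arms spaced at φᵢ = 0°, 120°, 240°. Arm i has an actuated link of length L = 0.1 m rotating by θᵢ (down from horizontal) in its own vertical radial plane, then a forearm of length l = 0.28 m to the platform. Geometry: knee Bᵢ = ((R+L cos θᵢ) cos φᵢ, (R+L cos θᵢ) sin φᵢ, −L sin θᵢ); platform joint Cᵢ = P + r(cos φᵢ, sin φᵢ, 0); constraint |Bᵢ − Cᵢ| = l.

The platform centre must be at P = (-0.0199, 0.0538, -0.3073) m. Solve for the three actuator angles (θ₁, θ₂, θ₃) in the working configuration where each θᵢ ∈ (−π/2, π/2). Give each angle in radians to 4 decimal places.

θ₁ = 0.9604, θ₂ = 0.5238, θ₃ = 1.0477

rotate P by −φ1: (-0.0199, 0.0538, -0.3073)
  A cos θ + B sin θ = C:  0.0999·cos θ + -0.3073·sin θ = -0.1945
  θ1 = atan2(B,A) + arccos(C/0.3231) = 0.9604
φ2=120.0° → target in arm frame (0.0565, -0.0097)
  A cos θ + B sin θ = C:  0.0235·cos θ + -0.3073·sin θ = -0.1334
  θ2 = atan2(B,A) + arccos(C/0.3082) = 0.5238
arm 3 (φ=240.0°): x'=-0.0366, y'=-0.0441
  e−x'=0.1166;  (l²−L²−(e−x')²−y'²−z²)/2L = -0.2079
  θ3 = atan2(B,A) + arccos(C/0.3287) = 1.0477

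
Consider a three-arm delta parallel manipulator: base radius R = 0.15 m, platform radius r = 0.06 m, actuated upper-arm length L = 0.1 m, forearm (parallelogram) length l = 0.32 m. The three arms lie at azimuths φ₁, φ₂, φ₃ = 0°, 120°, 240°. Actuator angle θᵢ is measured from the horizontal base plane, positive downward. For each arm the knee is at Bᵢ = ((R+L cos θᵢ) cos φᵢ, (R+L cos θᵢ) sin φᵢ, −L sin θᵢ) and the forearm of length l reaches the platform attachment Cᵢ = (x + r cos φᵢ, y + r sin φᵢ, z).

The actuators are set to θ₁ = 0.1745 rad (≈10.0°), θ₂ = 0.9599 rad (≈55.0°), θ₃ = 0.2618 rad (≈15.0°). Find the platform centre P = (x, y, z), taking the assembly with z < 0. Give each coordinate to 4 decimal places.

(0.0516, -0.0733, -0.2972)

φ1=0.0°: virtual centre (0.1885, 0.0000, -0.0174), radius l
arm 2 at φ=120.0°: ρ2 = 0.1474;  O2 = (-0.0737, 0.1276, -0.0819)
φ3=240.0°: virtual centre (-0.0933, -0.1616, -0.0259), radius l
|O₂|²−|O₁|² = -0.0074;  |O₃|²−|O₁|² = -0.0003
[-0.5243 0.2552 -0.1291]·P = -0.0074;  [-0.5636 -0.3232 -0.0170]·P = -0.0003
Cramer: x(z) = 0.0079-0.1471z;  y(z) = -0.0127+0.2037z
quadratic in z: (1.0631)z²+(0.0826)z+(-0.0693)=0, √Δ=0.5492 → z ∈ {-0.2972, 0.2194}; z = -0.2972 (taking z<0)
x = 0.0516, y = -0.0733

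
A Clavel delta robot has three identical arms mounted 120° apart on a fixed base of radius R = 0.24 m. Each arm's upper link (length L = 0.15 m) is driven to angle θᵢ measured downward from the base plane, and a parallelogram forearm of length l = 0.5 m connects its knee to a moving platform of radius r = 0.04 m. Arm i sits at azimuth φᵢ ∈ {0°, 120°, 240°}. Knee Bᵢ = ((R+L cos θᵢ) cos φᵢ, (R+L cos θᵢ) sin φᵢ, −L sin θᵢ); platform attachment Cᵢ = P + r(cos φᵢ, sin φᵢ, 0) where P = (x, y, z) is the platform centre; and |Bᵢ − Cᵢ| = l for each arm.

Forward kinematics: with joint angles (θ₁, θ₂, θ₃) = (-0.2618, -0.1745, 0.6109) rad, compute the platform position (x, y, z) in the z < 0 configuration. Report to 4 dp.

(0.0537, 0.0792, -0.3599)

arm 1 at φ=0.0°: (R−r)+L cos θ1 = 0.3449;  O1 = (0.3449, 0.0000, 0.0388)
φ2=120.0°: virtual centre (-0.1739, 0.3011, 0.0260), radius l
arm 3 at φ=240.0°: (R−r)+L cos θ3 = 0.3229;  O3 = (-0.1614, -0.2796, -0.0860)
|O₂|²−|O₁|² = 0.0011;  |O₃|²−|O₁|² = -0.0088
plane₁₂: -1.0375x+0.6023y+-0.0256z = 0.0011
Cramer: x(z) = 0.0039-0.1384z;  y(z) = 0.0086-0.1960z
into |P−O₁|² = l²: 1.0576z² + 0.0133z + -0.1322 = 0;  Δ = 0.5592;  z = -0.3599 or 0.3473 → z<0 root = -0.3599
x = 0.0537, y = 0.0792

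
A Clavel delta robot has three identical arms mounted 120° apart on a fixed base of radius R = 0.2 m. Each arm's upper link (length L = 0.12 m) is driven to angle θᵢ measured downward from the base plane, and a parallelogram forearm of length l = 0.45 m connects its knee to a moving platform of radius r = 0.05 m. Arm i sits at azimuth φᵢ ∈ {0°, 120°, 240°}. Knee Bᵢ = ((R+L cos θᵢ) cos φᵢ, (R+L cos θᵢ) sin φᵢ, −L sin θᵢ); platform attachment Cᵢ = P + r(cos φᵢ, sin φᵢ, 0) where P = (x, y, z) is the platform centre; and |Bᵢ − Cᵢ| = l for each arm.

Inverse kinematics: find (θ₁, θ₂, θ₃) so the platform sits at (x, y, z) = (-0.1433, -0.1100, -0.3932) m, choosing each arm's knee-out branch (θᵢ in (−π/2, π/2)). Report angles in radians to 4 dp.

arm 1 (φ=0.0°): x'=-0.1433, y'=-0.1100
  e−x'=0.2933;  (l²−L²−(e−x')²−y'²−z²)/2L = -0.2693
  √(A²+B²)=0.4905;  θ1 = -0.9299+2.1519 ≈ 1.2220
rotate P by −φ2: (-0.0236, 0.1791, -0.3932)
  A cos θ + B sin θ = C:  0.1736·cos θ + -0.3932·sin θ = -0.1197
  θ2 = atan2(B,A) + arccos(C/0.4298) = 0.6980
rotate P by −φ3: (0.1669, -0.0691, -0.3932)
  A cos θ + B sin θ = C:  -0.0169·cos θ + -0.3932·sin θ = 0.1185
  θ3 = atan2(B,A) + arccos(C/0.3936) = -0.3487

θ₁ = 1.2220, θ₂ = 0.6980, θ₃ = -0.3487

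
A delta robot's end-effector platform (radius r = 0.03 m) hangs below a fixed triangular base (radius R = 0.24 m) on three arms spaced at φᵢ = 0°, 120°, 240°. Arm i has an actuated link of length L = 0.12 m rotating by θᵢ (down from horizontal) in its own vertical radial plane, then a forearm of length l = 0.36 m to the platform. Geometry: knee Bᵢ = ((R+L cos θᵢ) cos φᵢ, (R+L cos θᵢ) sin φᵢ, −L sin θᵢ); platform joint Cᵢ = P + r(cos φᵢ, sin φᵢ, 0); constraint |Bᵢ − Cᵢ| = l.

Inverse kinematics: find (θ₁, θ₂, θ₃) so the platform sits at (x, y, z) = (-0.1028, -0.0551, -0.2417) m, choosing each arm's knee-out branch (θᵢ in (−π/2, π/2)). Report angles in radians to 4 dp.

θ₁ = 1.3964, θ₂ = 0.6984, θ₃ = -0.2616

φ1=0.0° → target in arm frame (-0.1028, -0.0551)
  e−x'=0.3128;  (l²−L²−(e−x')²−y'²−z²)/2L = -0.1837
  √(A²+B²)=0.3953;  θ1 = -0.6579+2.0542 ≈ 1.3964
arm 2 (φ=120.0°): x'=0.0037, y'=0.1166
  A cos θ + B sin θ = C:  0.2063·cos θ + -0.2417·sin θ = 0.0026
  √(A²+B²)=0.3178;  θ2 = -0.8642+1.5626 ≈ 0.6984
arm 3 (φ=240.0°): x'=0.0991, y'=-0.0615
  A cos θ + B sin θ = C:  0.1109·cos θ + -0.2417·sin θ = 0.1696
  γ=atan2(-0.2417,0.1109)=-1.1407;  ψ=arccos(0.6378)=0.8791;  θ3=γ+ψ≈-0.2616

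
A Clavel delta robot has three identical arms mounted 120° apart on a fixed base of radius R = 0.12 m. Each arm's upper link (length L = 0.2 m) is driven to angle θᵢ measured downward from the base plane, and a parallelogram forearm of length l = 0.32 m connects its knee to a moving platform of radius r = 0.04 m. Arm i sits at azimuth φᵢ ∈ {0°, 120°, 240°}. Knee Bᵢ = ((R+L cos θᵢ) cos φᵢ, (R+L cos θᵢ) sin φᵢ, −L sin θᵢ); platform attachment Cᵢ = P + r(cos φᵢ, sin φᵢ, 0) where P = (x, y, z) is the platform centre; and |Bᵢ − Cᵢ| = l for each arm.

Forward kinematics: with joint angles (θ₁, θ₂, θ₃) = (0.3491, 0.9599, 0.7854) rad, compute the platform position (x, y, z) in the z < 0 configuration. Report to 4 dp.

(0.0890, -0.0299, -0.3320)

centre 1 = (0.2679·cos0.0°, 0.2679·sin0.0°, -0.0684) = (0.2679, 0.0000, -0.0684)
centre 2 = (0.1947·cos120.0°, 0.1947·sin120.0°, -0.1638) = (-0.0974, 0.1686, -0.1638)
arm 3 at φ=240.0°: e+L cos θ3 = 0.2214;  centre 3 = (-0.1107, -0.1918, -0.1414)
|centre ₂|²−|centre ₁|² = -0.0117;  |centre ₃|²−|centre ₁|² = -0.0074
linear system: -0.7306x+0.3373y = -0.0117−-0.1908z; -0.7573x+-0.3835y = -0.0074−-0.1460z
det = 0.5356;  x = 0.0131+-0.2286z,  y = -0.0064+0.0706z
sphere 1 gives Az²+Bz+C=0 with A=1.0572, B=0.2524, C=-0.0327;  B²−4AC=0.2021;  roots -0.3320, 0.0932;  negative root z = -0.3320
x = 0.0890, y = -0.0299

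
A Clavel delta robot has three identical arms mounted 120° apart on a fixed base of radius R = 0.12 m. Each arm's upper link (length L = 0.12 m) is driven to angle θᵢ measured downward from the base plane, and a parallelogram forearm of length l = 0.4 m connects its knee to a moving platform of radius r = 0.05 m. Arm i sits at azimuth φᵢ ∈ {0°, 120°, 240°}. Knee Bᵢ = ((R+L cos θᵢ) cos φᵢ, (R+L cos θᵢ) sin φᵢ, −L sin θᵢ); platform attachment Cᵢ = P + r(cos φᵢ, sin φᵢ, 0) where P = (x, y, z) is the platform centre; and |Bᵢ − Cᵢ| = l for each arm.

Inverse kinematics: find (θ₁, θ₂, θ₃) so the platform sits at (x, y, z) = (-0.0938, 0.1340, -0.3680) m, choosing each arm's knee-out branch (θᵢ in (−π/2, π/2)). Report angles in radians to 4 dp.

φ1=0.0° → target in arm frame (-0.0938, 0.1340)
  e−x'=0.1638;  (l²−L²−(e−x')²−y'²−z²)/2L = -0.1442
  θ1 = atan2(B,A) + arccos(C/0.4028) = 0.7849
arm 2 (φ=120.0°): x'=0.1629, y'=0.0142
  A cos θ + B sin θ = C:  -0.0929·cos θ + -0.3680·sin θ = 0.0056
  θ2 = atan2(B,A) + arccos(C/0.3796) = -0.2620
φ3=240.0° → target in arm frame (-0.0691, -0.1482)
  A cos θ + B sin θ = C:  0.1391·cos θ + -0.3680·sin θ = -0.1298
  √(A²+B²)=0.3934;  θ3 = -1.2093+1.9071 ≈ 0.6978

θ₁ = 0.7849, θ₂ = -0.2620, θ₃ = 0.6978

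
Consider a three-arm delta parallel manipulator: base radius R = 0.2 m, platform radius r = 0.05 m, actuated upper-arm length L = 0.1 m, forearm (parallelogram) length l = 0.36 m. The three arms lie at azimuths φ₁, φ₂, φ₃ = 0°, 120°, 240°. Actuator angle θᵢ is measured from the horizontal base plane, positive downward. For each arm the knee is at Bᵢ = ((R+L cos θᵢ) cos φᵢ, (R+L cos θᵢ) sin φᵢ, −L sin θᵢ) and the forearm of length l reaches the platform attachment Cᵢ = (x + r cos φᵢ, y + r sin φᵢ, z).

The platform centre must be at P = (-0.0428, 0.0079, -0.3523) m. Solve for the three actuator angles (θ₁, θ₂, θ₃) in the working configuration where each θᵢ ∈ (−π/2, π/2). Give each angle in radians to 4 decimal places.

rotate P by −φ1: (-0.0428, 0.0079, -0.3523)
  e−x'=0.1928;  (l²−L²−(e−x')²−y'²−z²)/2L = -0.2087
  √(A²+B²)=0.4016;  θ1 = -1.0701+2.1174 ≈ 1.0473
rotate P by −φ2: (0.0282, 0.0331, -0.3523)
  A=0.1218, B=-0.3523, C=(l²−L²−A²−y'²−z²)/(2L)=-0.1022
  √(A²+B²)=0.3727;  θ2 = -1.2380+1.8485 ≈ 0.6105
φ3=240.0° → target in arm frame (0.0146, -0.0410)
  e−x'=0.1354;  (l²−L²−(e−x')²−y'²−z²)/2L = -0.1227
  √(A²+B²)=0.3774;  θ3 = -1.2038+1.9019 ≈ 0.6982

θ₁ = 1.0473, θ₂ = 0.6105, θ₃ = 0.6982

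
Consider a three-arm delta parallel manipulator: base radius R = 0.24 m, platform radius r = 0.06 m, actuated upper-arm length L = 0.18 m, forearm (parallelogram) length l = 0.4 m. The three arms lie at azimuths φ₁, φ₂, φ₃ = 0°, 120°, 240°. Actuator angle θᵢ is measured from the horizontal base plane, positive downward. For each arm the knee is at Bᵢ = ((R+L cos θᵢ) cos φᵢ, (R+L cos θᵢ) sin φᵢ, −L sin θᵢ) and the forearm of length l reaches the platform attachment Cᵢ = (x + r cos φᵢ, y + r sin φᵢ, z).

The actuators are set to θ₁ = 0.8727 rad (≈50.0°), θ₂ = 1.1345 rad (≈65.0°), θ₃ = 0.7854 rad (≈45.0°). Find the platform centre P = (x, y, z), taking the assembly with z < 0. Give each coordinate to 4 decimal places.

arm 1 at φ=0.0°: ρ1 = 0.2957;  centre 1 = (0.2957, 0.0000, -0.1379)
centre 2 = (0.2561·cos120.0°, 0.2561·sin120.0°, -0.1631) = (-0.1280, 0.2218, -0.1631)
arm 3 at φ=240.0°: ρ3 = 0.3073;  centre 3 = (-0.1536, -0.2661, -0.1273)
subtract pairs → two planes through P
linear system: -0.8475x+0.4435y = -0.0143−-0.0505z; -0.8987x+-0.5322y = 0.0042−0.0212z
det = 0.8496;  x = 0.0068+-0.0205z,  y = -0.0193+0.0746z
into |P−centre ₁|² = l²: 1.0060z² + 0.2848z + -0.0571 = 0;  Δ = 0.3110;  z = -0.4187 or 0.1356 → z<0 root = -0.4187
x = 0.0154, y = -0.0505

(0.0154, -0.0505, -0.4187)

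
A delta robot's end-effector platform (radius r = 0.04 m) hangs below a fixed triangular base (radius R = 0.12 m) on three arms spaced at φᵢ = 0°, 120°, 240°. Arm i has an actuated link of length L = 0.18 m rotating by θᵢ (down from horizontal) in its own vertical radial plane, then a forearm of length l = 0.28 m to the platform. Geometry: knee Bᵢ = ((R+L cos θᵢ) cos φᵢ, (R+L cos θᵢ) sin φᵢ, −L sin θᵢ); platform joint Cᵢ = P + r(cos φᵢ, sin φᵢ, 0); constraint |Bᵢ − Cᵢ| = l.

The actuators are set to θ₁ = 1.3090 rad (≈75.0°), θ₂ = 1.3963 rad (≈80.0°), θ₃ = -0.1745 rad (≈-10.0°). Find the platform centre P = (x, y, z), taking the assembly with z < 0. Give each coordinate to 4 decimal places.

(-0.0814, -0.1752, -0.2406)

φ1=0.0°: virtual centre (0.1266, 0.0000, -0.1739), radius l
arm 2 at φ=120.0°: ρ2 = 0.1113;  O2 = (-0.0556, 0.0963, -0.1773)
O3 = (0.2573·cos240.0°, 0.2573·sin240.0°, 0.0313) = (-0.1286, -0.2228, 0.0313)
subtract pairs → two planes through P
plane₁₂: -0.3644x+0.1927y+-0.0068z = -0.0025
Cramer: x(z) = -0.0113+0.2915z;  y(z) = -0.0340+0.5867z
sphere 1 gives Az²+Bz+C=0 with A=1.4292, B=0.2274, C=-0.0280;  B²−4AC=0.2119;  roots -0.2406, 0.0815;  negative root z = -0.2406
x = -0.0814, y = -0.1752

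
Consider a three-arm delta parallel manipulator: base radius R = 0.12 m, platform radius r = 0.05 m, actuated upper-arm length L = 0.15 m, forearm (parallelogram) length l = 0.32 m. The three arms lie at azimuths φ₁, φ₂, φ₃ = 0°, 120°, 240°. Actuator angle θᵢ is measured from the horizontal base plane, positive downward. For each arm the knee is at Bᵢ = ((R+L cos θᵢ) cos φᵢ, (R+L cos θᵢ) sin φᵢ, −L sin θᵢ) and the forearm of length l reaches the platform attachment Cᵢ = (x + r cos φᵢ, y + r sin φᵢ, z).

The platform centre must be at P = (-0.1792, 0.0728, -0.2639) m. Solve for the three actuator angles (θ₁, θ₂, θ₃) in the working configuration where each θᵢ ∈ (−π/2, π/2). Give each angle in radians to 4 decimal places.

arm 1 (φ=0.0°): x'=-0.1792, y'=0.0728
  A=0.2492, B=-0.2639, C=(l²−L²−A²−y'²−z²)/(2L)=-0.1905
  θ1 = atan2(B,A) + arccos(C/0.3630) = 1.3092
rotate P by −φ2: (0.1526, 0.1188, -0.2639)
  e−x'=-0.0826;  (l²−L²−(e−x')²−y'²−z²)/2L = -0.0356
  γ=atan2(-0.2639,-0.0826)=-1.8743;  ψ=arccos(-0.1288)=1.7000;  θ2=γ+ψ≈-0.1743
rotate P by −φ3: (0.0266, -0.1916, -0.2639)
  A=0.0434, B=-0.2639, C=(l²−L²−A²−y'²−z²)/(2L)=-0.0945
  γ=atan2(-0.2639,0.0434)=-1.4076;  ψ=arccos(-0.3532)=1.9318;  θ3=γ+ψ≈0.5241

θ₁ = 1.3092, θ₂ = -0.1743, θ₃ = 0.5241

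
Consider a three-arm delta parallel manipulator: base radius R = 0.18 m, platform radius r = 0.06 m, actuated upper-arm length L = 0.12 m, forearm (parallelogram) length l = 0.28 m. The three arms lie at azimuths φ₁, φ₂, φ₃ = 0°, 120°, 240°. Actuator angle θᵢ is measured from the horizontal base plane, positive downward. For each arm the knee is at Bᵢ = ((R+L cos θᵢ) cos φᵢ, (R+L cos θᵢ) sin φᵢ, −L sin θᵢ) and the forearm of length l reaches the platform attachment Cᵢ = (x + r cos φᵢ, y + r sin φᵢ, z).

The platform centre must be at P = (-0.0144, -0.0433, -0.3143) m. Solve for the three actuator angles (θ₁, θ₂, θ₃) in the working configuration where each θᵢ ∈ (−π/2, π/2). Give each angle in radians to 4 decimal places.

θ₁ = 1.1343, θ₂ = 1.2216, θ₃ = 0.7851

arm 1 (φ=0.0°): x'=-0.0144, y'=-0.0433
  A cos θ + B sin θ = C:  0.1344·cos θ + -0.3143·sin θ = -0.2280
  θ1 = atan2(B,A) + arccos(C/0.3418) = 1.1343
arm 2 (φ=120.0°): x'=-0.0303, y'=0.0341
  e−x'=0.1503;  (l²−L²−(e−x')²−y'²−z²)/2L = -0.2439
  √(A²+B²)=0.3484;  θ2 = -1.1247+2.3463 ≈ 1.2216
arm 3 (φ=240.0°): x'=0.0447, y'=0.0092
  A=0.0753, B=-0.3143, C=(l²−L²−A²−y'²−z²)/(2L)=-0.1689
  γ=atan2(-0.3143,0.0753)=-1.3356;  ψ=arccos(-0.5226)=2.1207;  θ3=γ+ψ≈0.7851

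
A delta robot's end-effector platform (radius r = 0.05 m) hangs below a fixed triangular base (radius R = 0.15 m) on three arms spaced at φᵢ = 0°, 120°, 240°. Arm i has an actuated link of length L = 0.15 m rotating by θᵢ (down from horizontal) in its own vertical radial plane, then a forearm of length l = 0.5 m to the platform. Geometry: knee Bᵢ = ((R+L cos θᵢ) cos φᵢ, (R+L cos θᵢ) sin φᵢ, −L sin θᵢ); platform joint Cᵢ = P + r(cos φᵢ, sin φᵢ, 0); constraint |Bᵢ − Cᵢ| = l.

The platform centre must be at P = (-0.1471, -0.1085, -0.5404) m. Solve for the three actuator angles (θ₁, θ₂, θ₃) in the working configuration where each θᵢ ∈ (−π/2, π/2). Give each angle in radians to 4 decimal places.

rotate P by −φ1: (-0.1471, -0.1085, -0.5404)
  A=0.2471, B=-0.5404, C=(l²−L²−A²−y'²−z²)/(2L)=-0.4579
  √(A²+B²)=0.5942;  θ1 = -1.1419+2.4505 ≈ 1.3086
rotate P by −φ2: (-0.0204, 0.1816, -0.5404)
  e−x'=0.1204;  (l²−L²−(e−x')²−y'²−z²)/2L = -0.3734
  γ=atan2(-0.5404,0.1204)=-1.3516;  ψ=arccos(-0.6745)=2.3110;  θ2=γ+ψ≈0.9595
arm 3 (φ=240.0°): x'=0.1675, y'=-0.0731
  A=-0.0675, B=-0.5404, C=(l²−L²−A²−y'²−z²)/(2L)=-0.2481
  √(A²+B²)=0.5446;  θ3 = -1.6951+2.0439 ≈ 0.3488

θ₁ = 1.3086, θ₂ = 0.9595, θ₃ = 0.3488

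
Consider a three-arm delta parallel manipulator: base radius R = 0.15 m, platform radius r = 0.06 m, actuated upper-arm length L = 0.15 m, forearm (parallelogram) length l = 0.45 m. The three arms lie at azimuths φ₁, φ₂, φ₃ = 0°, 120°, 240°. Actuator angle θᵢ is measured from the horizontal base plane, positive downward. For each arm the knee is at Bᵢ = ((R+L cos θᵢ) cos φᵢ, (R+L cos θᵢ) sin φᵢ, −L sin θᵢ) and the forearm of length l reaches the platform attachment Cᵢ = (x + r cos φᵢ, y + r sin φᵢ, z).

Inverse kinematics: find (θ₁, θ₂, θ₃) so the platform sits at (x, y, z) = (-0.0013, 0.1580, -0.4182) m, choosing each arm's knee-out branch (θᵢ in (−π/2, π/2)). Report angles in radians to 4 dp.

φ1=0.0° → target in arm frame (-0.0013, 0.1580)
  A=0.0913, B=-0.4182, C=(l²−L²−A²−y'²−z²)/(2L)=-0.0940
  √(A²+B²)=0.4281;  θ1 = -1.3559+1.7921 ≈ 0.4363
rotate P by −φ2: (0.1375, -0.0779, -0.4182)
  e−x'=-0.0475;  (l²−L²−(e−x')²−y'²−z²)/2L = -0.0107
  θ2 = atan2(B,A) + arccos(C/0.4209) = -0.0876
arm 3 (φ=240.0°): x'=-0.1362, y'=-0.0801
  A=0.2262, B=-0.4182, C=(l²−L²−A²−y'²−z²)/(2L)=-0.1749
  γ=atan2(-0.4182,0.2262)=-1.0750;  ψ=arccos(-0.3679)=1.9475;  θ3=γ+ψ≈0.8725

θ₁ = 0.4363, θ₂ = -0.0876, θ₃ = 0.8725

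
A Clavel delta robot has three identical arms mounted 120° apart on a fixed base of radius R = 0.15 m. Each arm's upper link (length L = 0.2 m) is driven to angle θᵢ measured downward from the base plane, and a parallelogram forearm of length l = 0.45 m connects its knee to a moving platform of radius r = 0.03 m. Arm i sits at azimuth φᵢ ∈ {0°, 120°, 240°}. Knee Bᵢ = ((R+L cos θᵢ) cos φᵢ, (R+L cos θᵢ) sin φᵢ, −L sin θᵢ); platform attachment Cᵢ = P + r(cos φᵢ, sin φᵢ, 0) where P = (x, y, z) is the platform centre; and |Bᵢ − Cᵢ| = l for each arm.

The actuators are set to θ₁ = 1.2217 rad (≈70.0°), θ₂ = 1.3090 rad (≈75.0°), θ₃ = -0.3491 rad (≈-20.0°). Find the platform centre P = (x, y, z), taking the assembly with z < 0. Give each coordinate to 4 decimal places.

arm 1 at φ=0.0°: e+L cos θ1 = 0.1884;  S1 = (0.1884, 0.0000, -0.1879)
arm 2 at φ=120.0°: e+L cos θ2 = 0.1718;  S2 = (-0.0859, 0.1488, -0.1932)
φ3=240.0°: virtual centre (-0.1540, -0.2667, 0.0684), radius l
|S₂|²−|S₁|² = -0.0040;  |S₃|²−|S₁|² = 0.0287
linear system: -0.5486x+0.2975y = -0.0040−-0.0105z; -0.6848x+-0.5334y = 0.0287−0.5127z
Cramer: x(z) = -0.0129+0.2960z;  y(z) = -0.0372+0.5812z
quadratic in z: (1.4254)z²+(0.2134)z+(-0.1253)=0, √Δ=0.8717 → z ∈ {-0.3806, 0.2309}; z = -0.3806 (taking z<0)
x = -0.1256, y = -0.2584

(-0.1256, -0.2584, -0.3806)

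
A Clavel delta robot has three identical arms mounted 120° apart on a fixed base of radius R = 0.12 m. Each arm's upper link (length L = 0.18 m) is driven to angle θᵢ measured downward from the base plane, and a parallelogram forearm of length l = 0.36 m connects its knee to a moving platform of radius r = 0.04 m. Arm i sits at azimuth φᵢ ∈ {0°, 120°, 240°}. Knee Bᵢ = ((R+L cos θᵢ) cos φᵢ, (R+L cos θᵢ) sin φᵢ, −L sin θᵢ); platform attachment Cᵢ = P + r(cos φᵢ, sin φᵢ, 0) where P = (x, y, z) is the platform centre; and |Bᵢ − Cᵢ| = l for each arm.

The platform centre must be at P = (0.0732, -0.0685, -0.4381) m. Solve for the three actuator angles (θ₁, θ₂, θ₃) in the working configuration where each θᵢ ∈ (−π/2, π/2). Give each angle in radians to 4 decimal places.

arm 1 (φ=0.0°): x'=0.0732, y'=-0.0685
  e−x'=0.0068;  (l²−L²−(e−x')²−y'²−z²)/2L = -0.2763
  θ1 = atan2(B,A) + arccos(C/0.4382) = 0.6979
rotate P by −φ2: (-0.0959, -0.0291, -0.4381)
  A=0.1759, B=-0.4381, C=(l²−L²−A²−y'²−z²)/(2L)=-0.3515
  √(A²+B²)=0.4721;  θ2 = -1.1889+2.4106 ≈ 1.2216
φ3=240.0° → target in arm frame (0.0227, 0.0976)
  e−x'=0.0573;  (l²−L²−(e−x')²−y'²−z²)/2L = -0.2987
  θ3 = atan2(B,A) + arccos(C/0.4418) = 0.8725

θ₁ = 0.6979, θ₂ = 1.2216, θ₃ = 0.8725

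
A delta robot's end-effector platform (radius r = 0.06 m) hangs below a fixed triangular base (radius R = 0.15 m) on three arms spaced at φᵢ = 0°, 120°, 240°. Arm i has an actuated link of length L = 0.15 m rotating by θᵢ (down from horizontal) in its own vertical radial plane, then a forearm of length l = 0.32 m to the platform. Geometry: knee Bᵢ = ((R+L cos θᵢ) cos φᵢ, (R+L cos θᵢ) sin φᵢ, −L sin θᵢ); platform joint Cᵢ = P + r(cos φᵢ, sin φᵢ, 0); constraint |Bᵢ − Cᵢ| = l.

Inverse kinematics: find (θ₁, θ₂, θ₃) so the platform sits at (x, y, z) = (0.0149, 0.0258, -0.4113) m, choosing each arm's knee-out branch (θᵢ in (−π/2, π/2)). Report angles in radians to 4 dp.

rotate P by −φ1: (0.0149, 0.0258, -0.4113)
  e−x'=0.0751;  (l²−L²−(e−x')²−y'²−z²)/2L = -0.3186
  √(A²+B²)=0.4181;  θ1 = -1.3902+2.4371 ≈ 1.0469
φ2=120.0° → target in arm frame (0.0149, -0.0258)
  A cos θ + B sin θ = C:  0.0751·cos θ + -0.4113·sin θ = -0.3186
  √(A²+B²)=0.4181;  θ2 = -1.3902+2.4371 ≈ 1.0470
φ3=240.0° → target in arm frame (-0.0298, 0.0000)
  A=0.1198, B=-0.4113, C=(l²−L²−A²−y'²−z²)/(2L)=-0.3454
  θ3 = atan2(B,A) + arccos(C/0.4284) = 1.2212

θ₁ = 1.0469, θ₂ = 1.0470, θ₃ = 1.2212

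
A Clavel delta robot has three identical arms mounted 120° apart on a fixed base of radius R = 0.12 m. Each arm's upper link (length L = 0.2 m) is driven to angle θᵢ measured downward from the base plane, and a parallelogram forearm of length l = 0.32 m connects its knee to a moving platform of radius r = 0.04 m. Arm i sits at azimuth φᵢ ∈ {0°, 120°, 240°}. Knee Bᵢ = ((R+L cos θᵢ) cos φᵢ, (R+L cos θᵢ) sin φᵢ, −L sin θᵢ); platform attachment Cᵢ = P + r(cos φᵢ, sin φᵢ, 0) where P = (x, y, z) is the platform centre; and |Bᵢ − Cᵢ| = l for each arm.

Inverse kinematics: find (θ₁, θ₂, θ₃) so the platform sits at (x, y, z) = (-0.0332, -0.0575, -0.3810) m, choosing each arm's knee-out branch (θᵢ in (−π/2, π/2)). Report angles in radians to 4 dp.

θ₁ = 0.9600, θ₂ = 0.9600, θ₃ = 0.6108

φ1=0.0° → target in arm frame (-0.0332, -0.0575)
  e−x'=0.1132;  (l²−L²−(e−x')²−y'²−z²)/2L = -0.2472
  √(A²+B²)=0.3975;  θ1 = -1.2820+2.2420 ≈ 0.9600
φ2=120.0° → target in arm frame (-0.0332, 0.0575)
  e−x'=0.1132;  (l²−L²−(e−x')²−y'²−z²)/2L = -0.2472
  θ2 = atan2(B,A) + arccos(C/0.3975) = 0.9600
arm 3 (φ=240.0°): x'=0.0664, y'=0.0000
  A cos θ + B sin θ = C:  0.0136·cos θ + -0.3810·sin θ = -0.2074
  γ=atan2(-0.3810,0.0136)=-1.5351;  ψ=arccos(-0.5439)=2.1459;  θ3=γ+ψ≈0.6108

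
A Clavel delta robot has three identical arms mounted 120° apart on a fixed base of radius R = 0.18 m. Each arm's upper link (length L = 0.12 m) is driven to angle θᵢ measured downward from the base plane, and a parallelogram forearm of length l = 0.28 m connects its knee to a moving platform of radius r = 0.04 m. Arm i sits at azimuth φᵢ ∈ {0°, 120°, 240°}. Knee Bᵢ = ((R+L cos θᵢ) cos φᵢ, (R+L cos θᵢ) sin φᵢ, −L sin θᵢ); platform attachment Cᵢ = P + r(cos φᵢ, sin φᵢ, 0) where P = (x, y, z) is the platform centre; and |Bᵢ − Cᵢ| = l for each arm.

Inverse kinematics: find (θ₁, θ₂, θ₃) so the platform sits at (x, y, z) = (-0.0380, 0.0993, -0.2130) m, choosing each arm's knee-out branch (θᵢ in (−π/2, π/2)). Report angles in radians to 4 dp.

φ1=0.0° → target in arm frame (-0.0380, 0.0993)
  e−x'=0.1780;  (l²−L²−(e−x')²−y'²−z²)/2L = -0.0955
  γ=atan2(-0.2130,0.1780)=-0.8747;  ψ=arccos(-0.3439)=1.9219;  θ1=γ+ψ≈1.0472
φ2=120.0° → target in arm frame (0.1050, -0.0167)
  e−x'=0.0350;  (l²−L²−(e−x')²−y'²−z²)/2L = 0.0714
  θ2 = atan2(B,A) + arccos(C/0.2159) = -0.1740
φ3=240.0° → target in arm frame (-0.0670, -0.0826)
  e−x'=0.2070;  (l²−L²−(e−x')²−y'²−z²)/2L = -0.1293
  θ3 = atan2(B,A) + arccos(C/0.2970) = 1.2215

θ₁ = 1.0472, θ₂ = -0.1740, θ₃ = 1.2215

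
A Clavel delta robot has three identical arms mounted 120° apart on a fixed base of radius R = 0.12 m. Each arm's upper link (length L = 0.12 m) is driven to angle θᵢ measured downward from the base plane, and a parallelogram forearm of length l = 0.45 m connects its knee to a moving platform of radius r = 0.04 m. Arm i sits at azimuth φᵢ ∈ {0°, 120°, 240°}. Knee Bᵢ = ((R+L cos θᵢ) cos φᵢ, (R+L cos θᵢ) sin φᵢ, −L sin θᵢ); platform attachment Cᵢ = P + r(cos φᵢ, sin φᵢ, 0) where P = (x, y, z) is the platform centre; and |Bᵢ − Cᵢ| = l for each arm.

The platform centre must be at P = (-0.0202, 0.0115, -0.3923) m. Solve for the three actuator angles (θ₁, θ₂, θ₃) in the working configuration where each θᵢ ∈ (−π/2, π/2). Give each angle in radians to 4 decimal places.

rotate P by −φ1: (-0.0202, 0.0115, -0.3923)
  A cos θ + B sin θ = C:  0.1002·cos θ + -0.3923·sin θ = 0.1001
  θ1 = atan2(B,A) + arccos(C/0.4049) = 0.0002
φ2=120.0° → target in arm frame (0.0201, 0.0117)
  A cos θ + B sin θ = C:  0.0599·cos θ + -0.3923·sin θ = 0.1270
  γ=atan2(-0.3923,0.0599)=-1.4192;  ψ=arccos(0.3199)=1.2452;  θ2=γ+ψ≈-0.1740
arm 3 (φ=240.0°): x'=0.0001, y'=-0.0232
  e−x'=0.0799;  (l²−L²−(e−x')²−y'²−z²)/2L = 0.1137
  γ=atan2(-0.3923,0.0799)=-1.3700;  ψ=arccos(0.2840)=1.2829;  θ3=γ+ψ≈-0.0871

θ₁ = 0.0002, θ₂ = -0.1740, θ₃ = -0.0871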